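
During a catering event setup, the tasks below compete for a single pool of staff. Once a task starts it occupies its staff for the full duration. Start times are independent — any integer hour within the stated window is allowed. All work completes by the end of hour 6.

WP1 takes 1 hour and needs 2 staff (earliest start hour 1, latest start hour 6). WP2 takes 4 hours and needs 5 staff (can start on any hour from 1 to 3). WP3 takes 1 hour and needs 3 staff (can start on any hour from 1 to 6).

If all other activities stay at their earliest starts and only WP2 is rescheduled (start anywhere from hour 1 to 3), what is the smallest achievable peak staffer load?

WP2@1: h1:10  h2:5  h3:5  h4:5  h5:0  h6:0 → peak 10
WP2@2: h1:5  h2:5  h3:5  h4:5  h5:5  h6:0 → peak 5
WP2@3: h1:5  h2:0  h3:5  h4:5  h5:5  h6:5 → peak 5
Best is WP2@2, peak 5.

5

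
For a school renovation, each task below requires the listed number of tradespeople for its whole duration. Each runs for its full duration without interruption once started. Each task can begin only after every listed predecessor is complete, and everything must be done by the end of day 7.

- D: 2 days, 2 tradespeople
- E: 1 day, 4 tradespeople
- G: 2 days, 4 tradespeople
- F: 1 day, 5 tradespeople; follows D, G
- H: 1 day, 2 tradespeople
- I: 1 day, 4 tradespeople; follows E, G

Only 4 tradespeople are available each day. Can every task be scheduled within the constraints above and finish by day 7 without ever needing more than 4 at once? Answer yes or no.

The minimum achievable peak is 5; 4 < 5, so no feasible schedule stays within the cap.

no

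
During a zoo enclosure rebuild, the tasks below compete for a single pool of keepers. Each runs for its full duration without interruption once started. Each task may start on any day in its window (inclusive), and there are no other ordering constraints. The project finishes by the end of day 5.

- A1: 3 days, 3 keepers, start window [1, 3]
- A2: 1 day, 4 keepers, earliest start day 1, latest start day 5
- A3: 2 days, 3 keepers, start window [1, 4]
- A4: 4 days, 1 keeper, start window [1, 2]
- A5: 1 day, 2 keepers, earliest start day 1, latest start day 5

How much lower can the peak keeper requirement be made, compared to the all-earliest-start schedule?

6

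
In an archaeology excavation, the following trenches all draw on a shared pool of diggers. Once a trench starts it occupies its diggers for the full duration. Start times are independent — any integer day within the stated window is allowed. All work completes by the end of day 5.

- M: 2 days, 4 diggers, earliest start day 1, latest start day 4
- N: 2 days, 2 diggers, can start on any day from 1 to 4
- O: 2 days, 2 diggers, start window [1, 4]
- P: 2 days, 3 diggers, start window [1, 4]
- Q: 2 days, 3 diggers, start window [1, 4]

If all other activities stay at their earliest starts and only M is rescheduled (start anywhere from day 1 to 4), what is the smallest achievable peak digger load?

M@1: d1:14  d2:14  d3:0  d4:0  d5:0 → peak 14
M@2: d1:10  d2:14  d3:4  d4:0  d5:0 → peak 14
M@3: d1:10  d2:10  d3:4  d4:4  d5:0 → peak 10
M@4: d1:10  d2:10  d3:0  d4:4  d5:4 → peak 10
Best is M@3, peak 10.

10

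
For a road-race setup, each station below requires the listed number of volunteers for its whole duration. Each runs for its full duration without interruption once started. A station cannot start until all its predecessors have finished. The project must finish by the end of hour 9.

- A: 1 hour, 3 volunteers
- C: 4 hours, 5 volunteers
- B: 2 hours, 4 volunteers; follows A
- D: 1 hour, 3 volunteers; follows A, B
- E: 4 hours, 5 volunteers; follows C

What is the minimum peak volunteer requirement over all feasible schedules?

9

Schedule A@1, C@1, B@2, D@4, E@5: h1:8  h2:9  h3:9  h4:8  h5:5  h6:5  h7:5  h8:5  h9:0 — peak 9.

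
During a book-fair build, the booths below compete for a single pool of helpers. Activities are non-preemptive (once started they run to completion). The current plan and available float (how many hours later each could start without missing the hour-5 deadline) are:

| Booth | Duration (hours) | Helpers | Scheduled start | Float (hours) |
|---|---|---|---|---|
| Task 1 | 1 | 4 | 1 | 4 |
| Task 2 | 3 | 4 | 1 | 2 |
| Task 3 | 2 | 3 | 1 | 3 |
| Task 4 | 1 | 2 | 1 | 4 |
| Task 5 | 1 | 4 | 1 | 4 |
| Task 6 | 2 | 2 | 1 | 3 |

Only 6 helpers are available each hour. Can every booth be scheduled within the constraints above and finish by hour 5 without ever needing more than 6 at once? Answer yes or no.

no

Total helper-hours = 32; over 5 hours the average is 32/5 > 6, so some hour must exceed 6.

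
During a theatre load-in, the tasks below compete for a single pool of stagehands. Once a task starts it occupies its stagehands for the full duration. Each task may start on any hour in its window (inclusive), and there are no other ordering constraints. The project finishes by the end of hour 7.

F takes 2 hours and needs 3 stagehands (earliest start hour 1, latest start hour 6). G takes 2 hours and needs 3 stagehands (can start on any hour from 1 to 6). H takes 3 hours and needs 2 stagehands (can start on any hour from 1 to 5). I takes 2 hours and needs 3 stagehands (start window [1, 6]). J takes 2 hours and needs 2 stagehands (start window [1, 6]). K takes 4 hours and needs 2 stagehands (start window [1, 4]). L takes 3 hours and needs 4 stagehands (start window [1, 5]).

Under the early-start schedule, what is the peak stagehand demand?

Early-start schedule: F@1, G@1, H@1, I@1, J@1, K@1, L@1.
Load per hour: hour 1: 19, hour 2: 19, hour 3: 8, hour 4: 2, hour 5: 0, hour 6: 0, hour 7: 0.
Peak is 19.

19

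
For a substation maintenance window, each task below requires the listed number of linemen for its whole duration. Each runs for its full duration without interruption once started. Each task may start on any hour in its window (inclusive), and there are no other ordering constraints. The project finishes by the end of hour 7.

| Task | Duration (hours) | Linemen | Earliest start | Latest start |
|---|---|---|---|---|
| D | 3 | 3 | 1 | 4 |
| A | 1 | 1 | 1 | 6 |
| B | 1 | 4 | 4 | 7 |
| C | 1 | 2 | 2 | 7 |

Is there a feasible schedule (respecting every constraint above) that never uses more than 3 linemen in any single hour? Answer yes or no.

The minimum achievable peak is 4; 3 < 4, so no feasible schedule stays within the cap.

no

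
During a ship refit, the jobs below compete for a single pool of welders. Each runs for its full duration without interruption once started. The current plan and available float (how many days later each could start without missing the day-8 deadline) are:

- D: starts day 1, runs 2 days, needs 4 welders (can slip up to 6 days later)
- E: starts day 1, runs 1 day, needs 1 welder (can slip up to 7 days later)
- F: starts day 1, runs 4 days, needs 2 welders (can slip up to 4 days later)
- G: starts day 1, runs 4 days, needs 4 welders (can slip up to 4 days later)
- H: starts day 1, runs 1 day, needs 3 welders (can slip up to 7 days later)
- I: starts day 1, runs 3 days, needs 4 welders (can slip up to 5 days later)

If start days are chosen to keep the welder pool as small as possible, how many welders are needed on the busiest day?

8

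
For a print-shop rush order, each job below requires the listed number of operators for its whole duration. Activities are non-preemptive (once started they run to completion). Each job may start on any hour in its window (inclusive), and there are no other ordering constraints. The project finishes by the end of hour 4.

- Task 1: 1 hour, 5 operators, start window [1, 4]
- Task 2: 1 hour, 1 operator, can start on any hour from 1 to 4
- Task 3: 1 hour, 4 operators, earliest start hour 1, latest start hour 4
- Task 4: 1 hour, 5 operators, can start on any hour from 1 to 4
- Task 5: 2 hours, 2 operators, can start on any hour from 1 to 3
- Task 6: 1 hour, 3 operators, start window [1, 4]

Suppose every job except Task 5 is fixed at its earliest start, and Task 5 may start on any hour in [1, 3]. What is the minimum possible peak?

18

Task 5@1: h1:20  h2:2  h3:0  h4:0 → peak 20
Task 5@2: h1:18  h2:2  h3:2  h4:0 → peak 18
Task 5@3: h1:18  h2:0  h3:2  h4:2 → peak 18
Best is Task 5@2, peak 18.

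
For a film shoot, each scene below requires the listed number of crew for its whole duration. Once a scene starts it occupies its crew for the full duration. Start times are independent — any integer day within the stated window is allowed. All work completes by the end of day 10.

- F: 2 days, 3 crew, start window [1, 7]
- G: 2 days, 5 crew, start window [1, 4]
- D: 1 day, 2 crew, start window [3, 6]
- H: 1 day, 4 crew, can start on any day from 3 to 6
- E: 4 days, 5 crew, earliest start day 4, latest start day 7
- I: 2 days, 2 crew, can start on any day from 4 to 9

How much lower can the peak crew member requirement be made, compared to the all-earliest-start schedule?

3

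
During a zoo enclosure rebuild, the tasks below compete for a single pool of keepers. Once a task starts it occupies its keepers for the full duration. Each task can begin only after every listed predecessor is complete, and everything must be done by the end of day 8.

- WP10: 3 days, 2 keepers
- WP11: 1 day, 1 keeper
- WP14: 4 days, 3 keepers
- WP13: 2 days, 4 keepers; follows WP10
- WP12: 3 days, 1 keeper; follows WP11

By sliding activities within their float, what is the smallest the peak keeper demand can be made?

5

Early-start (WP10@1, WP11@1, WP14@1, WP13@4, WP12@2) gives peak 8: d1:6  d2:6  d3:6  d4:8  d5:4  d6:0  d7:0  d8:0.
Shift WP14→2, WP13→6, WP12→4.
Schedule WP10@1, WP11@1, WP14@2, WP13@6, WP12@4: d1:3  d2:5  d3:5  d4:4  d5:4  d6:5  d7:4  d8:0 — peak 5.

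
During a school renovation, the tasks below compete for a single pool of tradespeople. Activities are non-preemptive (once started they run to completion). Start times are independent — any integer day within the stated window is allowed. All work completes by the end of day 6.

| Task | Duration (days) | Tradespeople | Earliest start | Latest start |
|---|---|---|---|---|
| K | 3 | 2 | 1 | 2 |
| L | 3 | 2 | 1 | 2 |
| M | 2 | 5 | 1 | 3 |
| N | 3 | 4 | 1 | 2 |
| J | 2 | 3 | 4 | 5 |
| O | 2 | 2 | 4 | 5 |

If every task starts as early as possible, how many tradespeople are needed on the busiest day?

Early-start schedule: K@1, L@1, M@1, N@1, J@4, O@4.
Load per day: day 1: 13, day 2: 13, day 3: 8, day 4: 5, day 5: 5, day 6: 0.
Peak is 13.

13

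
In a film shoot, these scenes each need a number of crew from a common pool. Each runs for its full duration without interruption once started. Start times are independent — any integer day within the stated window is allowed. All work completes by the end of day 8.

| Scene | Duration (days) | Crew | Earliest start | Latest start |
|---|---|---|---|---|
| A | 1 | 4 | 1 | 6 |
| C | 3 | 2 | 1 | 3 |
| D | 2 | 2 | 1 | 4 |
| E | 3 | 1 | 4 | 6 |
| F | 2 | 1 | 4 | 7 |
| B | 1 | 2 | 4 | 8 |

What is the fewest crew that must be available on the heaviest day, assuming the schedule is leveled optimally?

Early-start (A@1, C@1, D@1, E@4, F@4, B@4) gives peak 8: d1:8  d2:4  d3:2  d4:4  d5:2  d6:1  d7:0  d8:0.
Shift C→2, D→2, B→5.
Schedule A@1, C@2, D@2, E@4, F@4, B@5: d1:4  d2:4  d3:4  d4:4  d5:4  d6:1  d7:0  d8:0 — peak 4.

4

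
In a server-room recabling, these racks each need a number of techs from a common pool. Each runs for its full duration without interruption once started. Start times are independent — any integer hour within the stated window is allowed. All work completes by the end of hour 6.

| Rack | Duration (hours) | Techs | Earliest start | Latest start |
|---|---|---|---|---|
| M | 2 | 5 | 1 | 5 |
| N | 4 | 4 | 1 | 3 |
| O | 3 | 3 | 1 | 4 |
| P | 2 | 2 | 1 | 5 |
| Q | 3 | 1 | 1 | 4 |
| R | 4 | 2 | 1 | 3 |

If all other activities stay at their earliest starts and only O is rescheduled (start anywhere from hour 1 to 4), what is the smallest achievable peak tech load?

14

O@1: h1:17  h2:17  h3:10  h4:6  h5:0  h6:0 → peak 17
O@2: h1:14  h2:17  h3:10  h4:9  h5:0  h6:0 → peak 17
O@3: h1:14  h2:14  h3:10  h4:9  h5:3  h6:0 → peak 14
O@4: h1:14  h2:14  h3:7  h4:9  h5:3  h6:3 → peak 14
Best is O@3, peak 14.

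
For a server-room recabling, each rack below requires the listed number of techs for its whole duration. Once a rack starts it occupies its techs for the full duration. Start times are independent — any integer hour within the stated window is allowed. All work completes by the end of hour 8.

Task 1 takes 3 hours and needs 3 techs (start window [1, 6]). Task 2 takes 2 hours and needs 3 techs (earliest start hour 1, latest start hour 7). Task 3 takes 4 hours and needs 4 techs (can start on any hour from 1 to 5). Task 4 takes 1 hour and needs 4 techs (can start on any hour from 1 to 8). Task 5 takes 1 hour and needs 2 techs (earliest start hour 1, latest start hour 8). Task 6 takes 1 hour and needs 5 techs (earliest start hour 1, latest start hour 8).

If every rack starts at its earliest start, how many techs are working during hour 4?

4

At early start, hour 4 has: Task 3.
Demand: 4 = 4.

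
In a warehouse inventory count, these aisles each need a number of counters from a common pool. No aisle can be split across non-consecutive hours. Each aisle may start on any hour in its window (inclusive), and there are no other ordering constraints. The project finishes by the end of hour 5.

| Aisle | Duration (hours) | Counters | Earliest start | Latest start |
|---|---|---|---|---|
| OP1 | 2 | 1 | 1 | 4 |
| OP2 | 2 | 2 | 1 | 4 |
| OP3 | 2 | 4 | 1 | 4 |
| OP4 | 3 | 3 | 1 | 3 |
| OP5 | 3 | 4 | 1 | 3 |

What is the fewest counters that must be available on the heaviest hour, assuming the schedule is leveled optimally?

7

Early-start (OP1@1, OP2@1, OP3@1, OP4@1, OP5@1) gives peak 14: h1:14  h2:14  h3:7  h4:0  h5:0.
Shift OP4→3, OP5→3.
Schedule OP1@1, OP2@1, OP3@1, OP4@3, OP5@3: h1:7  h2:7  h3:7  h4:7  h5:7 — peak 7.
Total counter-hours = 35 over 5 hours ⇒ peak ≥ ⌈35/5⌉ = 7, so 7 is optimal.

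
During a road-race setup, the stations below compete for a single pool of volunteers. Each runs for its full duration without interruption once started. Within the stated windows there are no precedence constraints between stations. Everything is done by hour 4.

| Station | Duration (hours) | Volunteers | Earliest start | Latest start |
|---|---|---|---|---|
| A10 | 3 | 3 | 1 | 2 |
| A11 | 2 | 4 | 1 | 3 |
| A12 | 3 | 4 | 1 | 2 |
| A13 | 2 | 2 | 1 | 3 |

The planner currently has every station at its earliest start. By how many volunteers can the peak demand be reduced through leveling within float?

Early-start peak: h1:13  h2:13  h3:7  h4:0 ⇒ 13.
Leveled (A10@1, A11@1, A12@1, A13@3): h1:11  h2:11  h3:9  h4:2 ⇒ 11.
Reduction 13 − 11 = 2.

2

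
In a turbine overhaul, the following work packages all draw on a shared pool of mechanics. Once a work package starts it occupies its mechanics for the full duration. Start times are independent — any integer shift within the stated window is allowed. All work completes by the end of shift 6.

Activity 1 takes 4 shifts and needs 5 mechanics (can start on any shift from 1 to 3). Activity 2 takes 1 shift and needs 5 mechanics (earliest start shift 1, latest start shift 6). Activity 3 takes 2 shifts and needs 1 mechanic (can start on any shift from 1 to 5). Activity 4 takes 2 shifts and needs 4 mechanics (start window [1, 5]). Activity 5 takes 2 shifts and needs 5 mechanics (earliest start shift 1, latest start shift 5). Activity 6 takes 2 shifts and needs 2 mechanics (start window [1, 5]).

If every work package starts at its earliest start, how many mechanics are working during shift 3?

5

At early start, shift 3 has: Activity 1.
Demand: 5 = 5.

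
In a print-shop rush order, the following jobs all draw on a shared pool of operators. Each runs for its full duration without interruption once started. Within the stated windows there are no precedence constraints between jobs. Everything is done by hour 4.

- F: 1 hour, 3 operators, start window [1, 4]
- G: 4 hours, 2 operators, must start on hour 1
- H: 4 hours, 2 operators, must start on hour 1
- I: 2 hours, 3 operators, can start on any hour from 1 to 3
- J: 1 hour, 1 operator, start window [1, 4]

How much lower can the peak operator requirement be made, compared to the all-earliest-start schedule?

4

Early-start peak: h1:11  h2:7  h3:4  h4:4 ⇒ 11.
Leveled (F@1, G@1, H@1, I@2, J@4): h1:7  h2:7  h3:7  h4:5 ⇒ 7.
Reduction 11 − 7 = 4.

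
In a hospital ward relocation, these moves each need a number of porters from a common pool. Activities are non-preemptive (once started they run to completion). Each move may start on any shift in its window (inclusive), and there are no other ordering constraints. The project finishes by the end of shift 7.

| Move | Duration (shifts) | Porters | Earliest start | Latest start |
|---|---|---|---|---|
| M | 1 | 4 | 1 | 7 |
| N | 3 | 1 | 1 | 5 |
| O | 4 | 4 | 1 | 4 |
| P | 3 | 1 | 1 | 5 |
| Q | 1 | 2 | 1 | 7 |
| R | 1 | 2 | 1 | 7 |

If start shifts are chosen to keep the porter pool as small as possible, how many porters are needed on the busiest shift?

Early-start (M@1, N@1, O@1, P@1, Q@1, R@1) gives peak 14: s1:14  s2:6  s3:6  s4:4  s5:0  s6:0  s7:0.
Shift O→2, P→4, Q→6, R→6.
Schedule M@1, N@1, O@2, P@4, Q@6, R@6: s1:5  s2:5  s3:5  s4:5  s5:5  s6:5  s7:0 — peak 5.
Total porter-shifts = 30 over 7 shifts ⇒ peak ≥ ⌈30/7⌉ = 5, so 5 is optimal.

5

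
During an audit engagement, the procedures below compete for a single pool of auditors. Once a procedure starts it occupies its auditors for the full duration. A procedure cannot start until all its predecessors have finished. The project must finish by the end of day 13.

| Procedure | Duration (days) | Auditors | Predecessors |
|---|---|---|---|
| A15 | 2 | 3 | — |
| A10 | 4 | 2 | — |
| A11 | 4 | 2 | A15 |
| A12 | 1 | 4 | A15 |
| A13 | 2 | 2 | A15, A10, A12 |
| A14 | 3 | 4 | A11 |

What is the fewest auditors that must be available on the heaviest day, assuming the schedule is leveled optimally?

4

Early-start (A15@1, A10@1, A11@3, A12@3, A13@5, A14@7) gives peak 8: d1:5  d2:5  d3:8  d4:4  d5:4  d6:4  d7:4  d8:4  d9:4  d10:0  d11:0  d12:0  d13:0.
Shift A10→3, A12→7, A13→8, A14→10.
Schedule A15@1, A10@3, A11@3, A12@7, A13@8, A14@10: d1:3  d2:3  d3:4  d4:4  d5:4  d6:4  d7:4  d8:2  d9:2  d10:4  d11:4  d12:4  d13:0 — peak 4.
Total auditor-days = 42 over 13 days ⇒ peak ≥ ⌈42/13⌉ = 4, so 4 is optimal.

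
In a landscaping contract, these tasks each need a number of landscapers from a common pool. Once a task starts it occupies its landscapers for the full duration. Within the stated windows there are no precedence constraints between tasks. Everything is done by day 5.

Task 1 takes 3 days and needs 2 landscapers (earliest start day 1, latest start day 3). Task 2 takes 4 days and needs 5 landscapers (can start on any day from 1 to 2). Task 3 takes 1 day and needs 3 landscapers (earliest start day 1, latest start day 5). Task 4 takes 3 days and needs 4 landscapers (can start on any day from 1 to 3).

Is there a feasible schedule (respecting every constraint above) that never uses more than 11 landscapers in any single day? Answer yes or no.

Schedule Task 1@1, Task 2@1, Task 3@1, Task 4@2: d1:10  d2:11  d3:11  d4:9  d5:0 — peak 11 ≤ 11.

yes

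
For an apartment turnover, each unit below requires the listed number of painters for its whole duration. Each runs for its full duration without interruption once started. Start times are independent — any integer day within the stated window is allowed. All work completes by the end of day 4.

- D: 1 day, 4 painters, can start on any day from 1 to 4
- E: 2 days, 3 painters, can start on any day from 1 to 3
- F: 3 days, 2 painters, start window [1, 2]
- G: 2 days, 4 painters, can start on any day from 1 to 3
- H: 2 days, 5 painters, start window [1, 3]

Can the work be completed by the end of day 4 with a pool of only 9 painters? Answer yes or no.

yes

Schedule D@1, E@3, F@2, G@3, H@1: d1:9  d2:7  d3:9  d4:9 — peak 9 ≤ 9.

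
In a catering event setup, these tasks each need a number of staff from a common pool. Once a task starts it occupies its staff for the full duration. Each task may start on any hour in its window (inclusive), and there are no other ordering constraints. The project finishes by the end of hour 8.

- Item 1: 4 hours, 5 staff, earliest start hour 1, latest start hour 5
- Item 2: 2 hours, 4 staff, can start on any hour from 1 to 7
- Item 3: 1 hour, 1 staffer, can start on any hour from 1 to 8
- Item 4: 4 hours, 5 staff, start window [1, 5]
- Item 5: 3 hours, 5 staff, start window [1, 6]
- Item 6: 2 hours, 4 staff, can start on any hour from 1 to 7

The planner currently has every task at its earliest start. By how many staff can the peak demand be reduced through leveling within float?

Early-start peak: h1:24  h2:23  h3:15  h4:10  h5:0  h6:0  h7:0  h8:0 ⇒ 24.
Leveled (Item 1@1, Item 2@1, Item 3@1, Item 4@3, Item 5@5, Item 6@7): h1:10  h2:9  h3:10  h4:10  h5:10  h6:10  h7:9  h8:4 ⇒ 10.
Reduction 24 − 10 = 14.

14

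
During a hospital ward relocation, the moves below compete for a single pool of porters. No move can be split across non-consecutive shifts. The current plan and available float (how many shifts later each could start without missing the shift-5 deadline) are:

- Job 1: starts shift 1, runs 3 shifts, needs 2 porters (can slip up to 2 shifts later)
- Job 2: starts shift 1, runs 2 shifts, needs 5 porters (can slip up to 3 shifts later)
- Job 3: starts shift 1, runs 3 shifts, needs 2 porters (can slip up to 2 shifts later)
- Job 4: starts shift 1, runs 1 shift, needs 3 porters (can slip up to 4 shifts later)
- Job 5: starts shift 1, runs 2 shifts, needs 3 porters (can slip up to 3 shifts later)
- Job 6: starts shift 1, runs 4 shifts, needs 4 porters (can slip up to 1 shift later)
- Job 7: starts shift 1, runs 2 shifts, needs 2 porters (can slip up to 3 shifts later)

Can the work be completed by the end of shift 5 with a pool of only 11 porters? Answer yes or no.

yes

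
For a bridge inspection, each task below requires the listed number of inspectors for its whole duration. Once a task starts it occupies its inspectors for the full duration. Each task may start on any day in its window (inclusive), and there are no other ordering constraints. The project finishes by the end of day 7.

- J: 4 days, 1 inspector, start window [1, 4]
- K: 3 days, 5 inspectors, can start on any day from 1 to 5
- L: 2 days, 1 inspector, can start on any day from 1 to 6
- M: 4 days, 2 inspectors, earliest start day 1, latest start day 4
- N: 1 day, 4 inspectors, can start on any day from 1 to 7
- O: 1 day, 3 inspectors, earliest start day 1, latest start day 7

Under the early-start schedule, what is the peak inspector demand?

Early-start schedule: J@1, K@1, L@1, M@1, N@1, O@1.
Load per day: day 1: 16, day 2: 9, day 3: 8, day 4: 3, day 5: 0, day 6: 0, day 7: 0.
Peak is 16.

16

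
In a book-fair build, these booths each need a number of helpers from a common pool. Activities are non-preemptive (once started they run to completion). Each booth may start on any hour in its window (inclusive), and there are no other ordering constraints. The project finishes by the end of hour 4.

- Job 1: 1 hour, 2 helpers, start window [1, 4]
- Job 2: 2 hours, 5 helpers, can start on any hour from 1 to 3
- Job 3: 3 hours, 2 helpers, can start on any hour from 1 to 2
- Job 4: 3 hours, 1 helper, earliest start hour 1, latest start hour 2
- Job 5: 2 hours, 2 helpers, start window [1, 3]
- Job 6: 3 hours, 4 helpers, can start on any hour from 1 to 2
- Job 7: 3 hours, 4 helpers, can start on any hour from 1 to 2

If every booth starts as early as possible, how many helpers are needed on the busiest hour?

20

Early-start schedule: Job 1@1, Job 2@1, Job 3@1, Job 4@1, Job 5@1, Job 6@1, Job 7@1.
Load per hour: hour 1: 20, hour 2: 18, hour 3: 11, hour 4: 0.
Peak is 20.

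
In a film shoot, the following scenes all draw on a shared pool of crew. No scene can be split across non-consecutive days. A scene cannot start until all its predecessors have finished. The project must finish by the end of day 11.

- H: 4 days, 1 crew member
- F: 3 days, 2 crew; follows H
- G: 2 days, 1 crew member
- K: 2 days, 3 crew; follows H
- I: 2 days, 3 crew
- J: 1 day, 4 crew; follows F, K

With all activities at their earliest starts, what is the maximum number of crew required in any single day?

Early-start schedule: H@1, F@5, G@1, K@5, I@1, J@8.
Load per day: day 1: 5, day 2: 5, day 3: 1, day 4: 1, day 5: 5, day 6: 5, day 7: 2, day 8: 4, day 9: 0, day 10: 0, day 11: 0.
Peak is 5.

5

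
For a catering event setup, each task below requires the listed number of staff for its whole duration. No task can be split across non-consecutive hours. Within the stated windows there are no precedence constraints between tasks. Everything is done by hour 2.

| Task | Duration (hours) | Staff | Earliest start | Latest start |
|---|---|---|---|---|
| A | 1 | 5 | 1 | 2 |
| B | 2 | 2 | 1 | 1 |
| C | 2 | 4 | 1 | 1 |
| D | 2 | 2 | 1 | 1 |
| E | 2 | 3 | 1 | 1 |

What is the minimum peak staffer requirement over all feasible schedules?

16

Schedule A@1, B@1, C@1, D@1, E@1: h1:16  h2:11 — peak 16.
No arrangement of the 2 feasible schedules does better.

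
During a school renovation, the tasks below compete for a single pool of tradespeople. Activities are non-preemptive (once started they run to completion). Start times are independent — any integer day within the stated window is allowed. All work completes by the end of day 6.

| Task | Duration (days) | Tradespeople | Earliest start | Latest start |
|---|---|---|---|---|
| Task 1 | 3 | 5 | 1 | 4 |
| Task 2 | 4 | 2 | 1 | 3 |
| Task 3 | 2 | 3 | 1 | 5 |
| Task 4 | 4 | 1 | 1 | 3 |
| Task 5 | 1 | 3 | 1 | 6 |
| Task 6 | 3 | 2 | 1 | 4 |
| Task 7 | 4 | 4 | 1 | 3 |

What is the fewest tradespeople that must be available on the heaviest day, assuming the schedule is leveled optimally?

Early-start (Task 1@1, Task 2@1, Task 3@1, Task 4@1, Task 5@1, Task 6@1, Task 7@1) gives peak 20: d1:20  d2:17  d3:14  d4:7  d5:0  d6:0.
Shift Task 5→4, Task 6→4, Task 7→3.
Schedule Task 1@1, Task 2@1, Task 3@1, Task 4@1, Task 5@4, Task 6@4, Task 7@3: d1:11  d2:11  d3:12  d4:12  d5:6  d6:6 — peak 12.

12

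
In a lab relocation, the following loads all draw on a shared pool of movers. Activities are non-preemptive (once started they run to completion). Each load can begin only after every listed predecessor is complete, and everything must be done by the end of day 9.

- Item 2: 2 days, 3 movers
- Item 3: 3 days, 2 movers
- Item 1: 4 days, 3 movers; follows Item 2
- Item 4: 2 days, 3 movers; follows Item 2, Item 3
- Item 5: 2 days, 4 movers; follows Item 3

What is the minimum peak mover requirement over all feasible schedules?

6

Early-start (Item 2@1, Item 3@1, Item 1@3, Item 4@4, Item 5@4) gives peak 10: d1:5  d2:5  d3:5  d4:10  d5:10  d6:3  d7:0  d8:0  d9:0.
Shift Item 5→7.
Schedule Item 2@1, Item 3@1, Item 1@3, Item 4@4, Item 5@7: d1:5  d2:5  d3:5  d4:6  d5:6  d6:3  d7:4  d8:4  d9:0 — peak 6.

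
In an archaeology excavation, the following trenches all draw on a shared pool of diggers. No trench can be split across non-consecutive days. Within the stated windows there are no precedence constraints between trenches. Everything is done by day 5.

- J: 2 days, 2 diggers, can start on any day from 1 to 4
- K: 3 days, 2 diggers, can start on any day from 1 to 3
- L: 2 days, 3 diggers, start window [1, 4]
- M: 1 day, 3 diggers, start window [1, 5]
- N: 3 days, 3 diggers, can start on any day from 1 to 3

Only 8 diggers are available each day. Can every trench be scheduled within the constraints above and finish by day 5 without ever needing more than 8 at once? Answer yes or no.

Schedule J@1, K@1, L@1, M@4, N@3: d1:7  d2:7  d3:5  d4:6  d5:3 — peak 7 ≤ 8.

yes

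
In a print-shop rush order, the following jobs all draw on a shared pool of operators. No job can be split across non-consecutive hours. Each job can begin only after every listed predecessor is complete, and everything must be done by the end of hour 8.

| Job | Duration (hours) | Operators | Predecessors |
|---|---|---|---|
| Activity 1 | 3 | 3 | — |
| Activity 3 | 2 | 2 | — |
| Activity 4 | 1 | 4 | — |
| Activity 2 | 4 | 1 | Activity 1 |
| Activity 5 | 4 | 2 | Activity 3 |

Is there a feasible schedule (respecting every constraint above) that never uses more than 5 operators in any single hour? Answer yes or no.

Schedule Activity 1@1, Activity 3@1, Activity 4@4, Activity 2@4, Activity 5@5: h1:5  h2:5  h3:3  h4:5  h5:3  h6:3  h7:3  h8:2 — peak 5 ≤ 5.

yes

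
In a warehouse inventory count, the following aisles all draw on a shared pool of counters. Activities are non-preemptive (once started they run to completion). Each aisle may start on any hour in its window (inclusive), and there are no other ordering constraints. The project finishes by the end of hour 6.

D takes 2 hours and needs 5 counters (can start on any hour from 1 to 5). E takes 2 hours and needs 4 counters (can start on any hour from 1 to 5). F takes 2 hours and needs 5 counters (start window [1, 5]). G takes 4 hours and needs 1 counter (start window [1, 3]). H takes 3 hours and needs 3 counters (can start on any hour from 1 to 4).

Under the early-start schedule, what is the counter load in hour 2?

18

At early start, hour 2 has: D, E, F, G, H.
Demand: 5 + 4 + 5 + 1 + 3 = 18.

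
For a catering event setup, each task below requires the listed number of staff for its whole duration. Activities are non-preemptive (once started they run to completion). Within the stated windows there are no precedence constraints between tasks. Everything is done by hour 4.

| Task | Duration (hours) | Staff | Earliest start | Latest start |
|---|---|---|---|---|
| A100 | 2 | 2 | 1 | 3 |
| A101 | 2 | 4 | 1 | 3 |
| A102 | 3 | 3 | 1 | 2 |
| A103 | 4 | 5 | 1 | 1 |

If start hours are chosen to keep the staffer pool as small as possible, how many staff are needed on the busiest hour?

Early-start (A100@1, A101@1, A102@1, A103@1) gives peak 14: h1:14  h2:14  h3:8  h4:5.
Shift A101→3.
Schedule A100@1, A101@3, A102@1, A103@1: h1:10  h2:10  h3:12  h4:9 — peak 12.
No arrangement of the 18 feasible schedules does better.

12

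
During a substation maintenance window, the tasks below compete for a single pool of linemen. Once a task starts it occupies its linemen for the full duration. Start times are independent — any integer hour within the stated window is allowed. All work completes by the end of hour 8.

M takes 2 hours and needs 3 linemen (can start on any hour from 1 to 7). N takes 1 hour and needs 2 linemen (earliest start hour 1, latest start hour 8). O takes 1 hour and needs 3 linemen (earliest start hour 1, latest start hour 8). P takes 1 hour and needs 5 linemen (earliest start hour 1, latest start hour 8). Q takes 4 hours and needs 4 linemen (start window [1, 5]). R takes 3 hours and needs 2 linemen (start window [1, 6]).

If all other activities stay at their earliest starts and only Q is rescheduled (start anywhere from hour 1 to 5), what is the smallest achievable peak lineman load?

15

Q@1: h1:19  h2:9  h3:6  h4:4  h5:0  h6:0  h7:0  h8:0 → peak 19
Q@2: h1:15  h2:9  h3:6  h4:4  h5:4  h6:0  h7:0  h8:0 → peak 15
Q@3: h1:15  h2:5  h3:6  h4:4  h5:4  h6:4  h7:0  h8:0 → peak 15
Q@4: h1:15  h2:5  h3:2  h4:4  h5:4  h6:4  h7:4  h8:0 → peak 15
Q@5: h1:15  h2:5  h3:2  h4:0  h5:4  h6:4  h7:4  h8:4 → peak 15
Best is Q@2, peak 15.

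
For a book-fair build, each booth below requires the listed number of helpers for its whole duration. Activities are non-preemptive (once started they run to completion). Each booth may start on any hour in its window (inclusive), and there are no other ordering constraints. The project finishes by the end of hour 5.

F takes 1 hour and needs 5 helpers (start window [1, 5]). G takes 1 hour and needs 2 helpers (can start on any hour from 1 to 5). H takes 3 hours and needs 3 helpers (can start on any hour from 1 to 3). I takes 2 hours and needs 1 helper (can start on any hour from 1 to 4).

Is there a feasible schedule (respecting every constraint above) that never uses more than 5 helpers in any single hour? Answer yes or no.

yes

Schedule F@1, G@2, H@2, I@3: h1:5  h2:5  h3:4  h4:4  h5:0 — peak 5 ≤ 5.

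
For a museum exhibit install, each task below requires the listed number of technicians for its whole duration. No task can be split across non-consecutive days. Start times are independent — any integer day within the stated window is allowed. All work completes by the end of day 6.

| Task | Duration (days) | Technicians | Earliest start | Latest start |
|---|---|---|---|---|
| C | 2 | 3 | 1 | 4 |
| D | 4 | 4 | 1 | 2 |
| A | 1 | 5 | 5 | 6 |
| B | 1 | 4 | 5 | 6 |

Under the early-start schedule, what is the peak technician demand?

Early-start schedule: C@1, D@1, A@5, B@5.
Load per day: day 1: 7, day 2: 7, day 3: 4, day 4: 4, day 5: 9, day 6: 0.
Peak is 9.

9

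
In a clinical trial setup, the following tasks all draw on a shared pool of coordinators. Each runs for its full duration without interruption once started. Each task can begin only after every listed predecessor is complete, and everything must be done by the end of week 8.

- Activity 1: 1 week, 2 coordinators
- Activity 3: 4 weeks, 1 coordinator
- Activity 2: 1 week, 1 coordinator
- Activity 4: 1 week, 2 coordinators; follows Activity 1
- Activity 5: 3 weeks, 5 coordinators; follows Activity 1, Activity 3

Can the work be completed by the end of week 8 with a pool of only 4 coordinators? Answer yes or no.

no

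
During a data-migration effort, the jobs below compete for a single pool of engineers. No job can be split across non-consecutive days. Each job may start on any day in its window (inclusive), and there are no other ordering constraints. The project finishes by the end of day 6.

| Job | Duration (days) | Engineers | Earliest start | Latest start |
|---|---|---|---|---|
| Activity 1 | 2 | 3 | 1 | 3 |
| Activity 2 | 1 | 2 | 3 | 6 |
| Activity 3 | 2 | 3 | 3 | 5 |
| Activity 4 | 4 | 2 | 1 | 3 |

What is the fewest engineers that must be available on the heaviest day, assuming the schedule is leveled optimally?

5

Early-start (Activity 1@1, Activity 2@3, Activity 3@3, Activity 4@1) gives peak 7: d1:5  d2:5  d3:7  d4:5  d5:0  d6:0.
Shift Activity 3→4.
Schedule Activity 1@1, Activity 2@3, Activity 3@4, Activity 4@1: d1:5  d2:5  d3:4  d4:5  d5:3  d6:0 — peak 5.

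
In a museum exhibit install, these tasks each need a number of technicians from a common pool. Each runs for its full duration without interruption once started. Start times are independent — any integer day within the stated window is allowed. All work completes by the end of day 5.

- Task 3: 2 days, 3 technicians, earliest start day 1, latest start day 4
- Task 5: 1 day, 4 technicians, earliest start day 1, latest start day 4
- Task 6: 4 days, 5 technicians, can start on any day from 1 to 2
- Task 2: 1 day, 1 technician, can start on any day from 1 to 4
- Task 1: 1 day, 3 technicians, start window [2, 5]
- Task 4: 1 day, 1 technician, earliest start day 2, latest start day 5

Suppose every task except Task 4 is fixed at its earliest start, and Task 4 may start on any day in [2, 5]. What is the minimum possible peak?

13

Task 4@2: d1:13  d2:12  d3:5  d4:5  d5:0 → peak 13
Task 4@3: d1:13  d2:11  d3:6  d4:5  d5:0 → peak 13
Task 4@4: d1:13  d2:11  d3:5  d4:6  d5:0 → peak 13
Task 4@5: d1:13  d2:11  d3:5  d4:5  d5:1 → peak 13
Best is Task 4@2, peak 13.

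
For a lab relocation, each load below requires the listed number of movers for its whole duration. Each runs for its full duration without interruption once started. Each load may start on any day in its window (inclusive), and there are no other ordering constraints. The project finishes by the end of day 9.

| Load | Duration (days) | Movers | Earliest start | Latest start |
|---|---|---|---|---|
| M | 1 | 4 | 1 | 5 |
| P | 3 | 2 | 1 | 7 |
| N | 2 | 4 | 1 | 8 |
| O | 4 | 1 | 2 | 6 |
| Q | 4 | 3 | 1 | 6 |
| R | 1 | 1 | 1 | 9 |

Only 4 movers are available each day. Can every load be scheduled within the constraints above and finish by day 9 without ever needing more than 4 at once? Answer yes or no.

no

The minimum achievable peak is 5; 4 < 5, so no feasible schedule stays within the cap.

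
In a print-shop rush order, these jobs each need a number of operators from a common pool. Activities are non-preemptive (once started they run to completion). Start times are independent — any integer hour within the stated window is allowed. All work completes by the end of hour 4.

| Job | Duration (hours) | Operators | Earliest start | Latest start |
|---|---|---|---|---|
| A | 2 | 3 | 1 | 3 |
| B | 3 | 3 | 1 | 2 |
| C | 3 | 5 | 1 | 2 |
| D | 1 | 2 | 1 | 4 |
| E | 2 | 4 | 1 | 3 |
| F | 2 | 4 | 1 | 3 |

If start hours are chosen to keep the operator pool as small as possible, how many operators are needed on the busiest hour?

Early-start (A@1, B@1, C@1, D@1, E@1, F@1) gives peak 21: h1:21  h2:19  h3:8  h4:0.
Shift D→3, F→3.
Schedule A@1, B@1, C@1, D@3, E@1, F@3: h1:15  h2:15  h3:14  h4:4 — peak 15.

15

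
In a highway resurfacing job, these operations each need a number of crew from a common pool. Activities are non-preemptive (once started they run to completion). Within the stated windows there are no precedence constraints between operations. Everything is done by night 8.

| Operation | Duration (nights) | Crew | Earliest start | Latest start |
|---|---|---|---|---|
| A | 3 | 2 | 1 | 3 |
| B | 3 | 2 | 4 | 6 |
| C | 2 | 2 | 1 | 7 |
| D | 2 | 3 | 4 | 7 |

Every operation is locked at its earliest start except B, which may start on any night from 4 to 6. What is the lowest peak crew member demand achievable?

4

B@4: n1:4  n2:4  n3:2  n4:5  n5:5  n6:2  n7:0  n8:0 → peak 5
B@5: n1:4  n2:4  n3:2  n4:3  n5:5  n6:2  n7:2  n8:0 → peak 5
B@6: n1:4  n2:4  n3:2  n4:3  n5:3  n6:2  n7:2  n8:2 → peak 4
Best is B@6, peak 4.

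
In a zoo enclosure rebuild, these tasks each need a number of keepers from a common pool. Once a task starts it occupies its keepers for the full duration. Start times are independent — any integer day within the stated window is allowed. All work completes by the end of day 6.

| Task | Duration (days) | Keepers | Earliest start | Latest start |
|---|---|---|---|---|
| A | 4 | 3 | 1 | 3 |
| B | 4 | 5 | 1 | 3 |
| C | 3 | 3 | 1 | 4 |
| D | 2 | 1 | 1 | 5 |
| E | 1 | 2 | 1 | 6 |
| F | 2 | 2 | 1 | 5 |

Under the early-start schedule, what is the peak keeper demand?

Early-start schedule: A@1, B@1, C@1, D@1, E@1, F@1.
Load per day: day 1: 16, day 2: 14, day 3: 11, day 4: 8, day 5: 0, day 6: 0.
Peak is 16.

16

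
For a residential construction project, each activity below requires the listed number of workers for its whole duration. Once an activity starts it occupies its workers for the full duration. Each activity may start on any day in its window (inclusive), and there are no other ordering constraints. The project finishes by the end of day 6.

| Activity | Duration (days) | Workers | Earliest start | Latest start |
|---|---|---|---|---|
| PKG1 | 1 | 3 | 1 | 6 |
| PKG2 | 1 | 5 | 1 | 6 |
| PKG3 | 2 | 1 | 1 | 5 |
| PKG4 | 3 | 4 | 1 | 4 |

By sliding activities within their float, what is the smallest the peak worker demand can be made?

5

Early-start (PKG1@1, PKG2@1, PKG3@1, PKG4@1) gives peak 13: d1:13  d2:5  d3:4  d4:0  d5:0  d6:0.
Shift PKG2→2, PKG3→3, PKG4→3.
Schedule PKG1@1, PKG2@2, PKG3@3, PKG4@3: d1:3  d2:5  d3:5  d4:5  d5:4  d6:0 — peak 5.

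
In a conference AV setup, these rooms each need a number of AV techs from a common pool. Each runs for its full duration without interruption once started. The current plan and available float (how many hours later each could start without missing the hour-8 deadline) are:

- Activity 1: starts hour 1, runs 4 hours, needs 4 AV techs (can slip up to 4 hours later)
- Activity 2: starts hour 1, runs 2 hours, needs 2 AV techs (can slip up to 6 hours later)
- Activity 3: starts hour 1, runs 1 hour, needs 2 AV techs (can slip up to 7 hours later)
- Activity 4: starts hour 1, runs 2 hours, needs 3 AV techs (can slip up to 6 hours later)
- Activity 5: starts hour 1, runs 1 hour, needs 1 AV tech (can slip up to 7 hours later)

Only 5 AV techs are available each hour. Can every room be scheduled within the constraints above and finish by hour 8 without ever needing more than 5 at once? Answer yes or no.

Schedule Activity 1@1, Activity 2@5, Activity 3@5, Activity 4@7, Activity 5@6: h1:4  h2:4  h3:4  h4:4  h5:4  h6:3  h7:3  h8:3 — peak 4 ≤ 5.

yes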